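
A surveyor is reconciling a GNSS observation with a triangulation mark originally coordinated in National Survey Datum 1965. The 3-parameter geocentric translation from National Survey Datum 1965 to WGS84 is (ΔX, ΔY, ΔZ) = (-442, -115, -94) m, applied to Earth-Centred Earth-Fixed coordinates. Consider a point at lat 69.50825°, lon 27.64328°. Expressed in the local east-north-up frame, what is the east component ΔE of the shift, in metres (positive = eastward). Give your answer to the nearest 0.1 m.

The local east axis at (φ, λ) is (−sin λ, cos λ, 0), so ΔE = −sin(27.64328°)·(-442) + cos(27.64328°)·(-115) = 103.20 m.

ΔE = 103.2 m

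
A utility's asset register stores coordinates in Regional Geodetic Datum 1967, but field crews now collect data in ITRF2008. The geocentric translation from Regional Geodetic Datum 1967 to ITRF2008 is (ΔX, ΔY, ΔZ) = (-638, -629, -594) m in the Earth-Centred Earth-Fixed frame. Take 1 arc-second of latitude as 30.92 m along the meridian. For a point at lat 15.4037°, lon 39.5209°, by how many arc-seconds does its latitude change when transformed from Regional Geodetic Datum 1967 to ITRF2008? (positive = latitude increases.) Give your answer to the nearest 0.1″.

Δφ = -10.9″

sin φ = 0.265618, cos φ = 0.964078, sin λ = 0.636360, cos λ = 0.771393.
North component: ΔN = −sin φ cos λ·ΔX − sin φ sin λ·ΔY + cos φ·ΔZ = −(0.265618)(0.771393)(-638) − (0.265618)(0.636360)(-629) + (0.964078)(-594) = -335.62 m.
1° of latitude spans 3600 × 30.92 = 111312 m, so Δφ = -335.62 / 111312 × 3600 = -10.854″.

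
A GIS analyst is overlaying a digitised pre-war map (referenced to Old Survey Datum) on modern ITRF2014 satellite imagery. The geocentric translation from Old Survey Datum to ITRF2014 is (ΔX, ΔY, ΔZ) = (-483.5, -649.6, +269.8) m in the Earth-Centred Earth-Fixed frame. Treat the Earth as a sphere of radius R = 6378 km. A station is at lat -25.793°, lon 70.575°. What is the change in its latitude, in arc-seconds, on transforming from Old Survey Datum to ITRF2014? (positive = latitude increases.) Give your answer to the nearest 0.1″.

sin φ = -0.435121, cos φ = 0.900372, sin λ = 0.943078, cos λ = 0.332573.
North component: ΔN = −sin φ cos λ·ΔX − sin φ sin λ·ΔY + cos φ·ΔZ = −(-0.435121)(0.332573)(-483.5) − (-0.435121)(0.943078)(-649.6) + (0.900372)(269.8) = -93.61 m.
1° of latitude spans πR/180 = 111317 m, so Δφ = -93.61 / 111317 × 3600 = -3.027″.

Δφ = -3.0″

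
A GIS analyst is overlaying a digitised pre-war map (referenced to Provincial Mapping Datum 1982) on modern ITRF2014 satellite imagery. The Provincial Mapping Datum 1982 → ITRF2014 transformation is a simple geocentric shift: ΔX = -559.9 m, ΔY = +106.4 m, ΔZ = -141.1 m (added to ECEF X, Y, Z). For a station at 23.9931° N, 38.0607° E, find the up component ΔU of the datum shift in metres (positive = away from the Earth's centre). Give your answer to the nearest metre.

The local up (radial) axis is (cos φ cos λ, cos φ sin λ, sin φ), giving ΔU = -402.751 + 59.927 − 57.375 = -400.20 m.

ΔU = -400 m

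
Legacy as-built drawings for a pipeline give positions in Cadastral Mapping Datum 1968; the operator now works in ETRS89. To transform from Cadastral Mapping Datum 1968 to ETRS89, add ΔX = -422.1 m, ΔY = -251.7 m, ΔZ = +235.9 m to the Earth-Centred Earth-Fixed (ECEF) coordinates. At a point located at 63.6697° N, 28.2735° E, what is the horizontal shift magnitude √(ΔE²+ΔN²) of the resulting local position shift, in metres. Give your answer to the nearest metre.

At φ = 63.6697°, λ = 28.2735°: sin φ = 0.896252, cos φ = 0.443545, sin λ = 0.473681, cos λ = 0.880697.
ΔE = −sin λ·ΔX + cos λ·ΔY = −(0.473681)·(-422.1) + (0.880697)·(-251.7) = -21.73 m.
ΔN = −sin φ cos λ·ΔX − sin φ sin λ·ΔY + cos φ·ΔZ = −(0.896252)(0.880697)(-422.1) − (0.896252)(0.473681)(-251.7) + (0.443545)(235.9) = 544.66 m.
Horizontal magnitude = √(ΔE² + ΔN²) = √((-21.73)² + 544.66²) = 545.10 m.

545 m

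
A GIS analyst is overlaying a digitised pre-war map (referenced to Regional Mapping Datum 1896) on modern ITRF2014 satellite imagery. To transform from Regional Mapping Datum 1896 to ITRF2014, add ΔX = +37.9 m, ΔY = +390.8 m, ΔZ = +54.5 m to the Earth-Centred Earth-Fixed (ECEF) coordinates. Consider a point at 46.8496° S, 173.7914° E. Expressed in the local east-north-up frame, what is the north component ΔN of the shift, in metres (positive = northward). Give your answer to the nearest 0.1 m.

ΔN = 40.6 m

At φ = -46.8496°, λ = 173.7914°: sin φ = -0.729561, cos φ = 0.683916, sin λ = 0.108149, cos λ = -0.994135.
ΔN = −sin φ cos λ·ΔX − sin φ sin λ·ΔY + cos φ·ΔZ = −(-0.729561)(-0.994135)(37.9) − (-0.729561)(0.108149)(390.8) + (0.683916)(54.5) = 40.62 m.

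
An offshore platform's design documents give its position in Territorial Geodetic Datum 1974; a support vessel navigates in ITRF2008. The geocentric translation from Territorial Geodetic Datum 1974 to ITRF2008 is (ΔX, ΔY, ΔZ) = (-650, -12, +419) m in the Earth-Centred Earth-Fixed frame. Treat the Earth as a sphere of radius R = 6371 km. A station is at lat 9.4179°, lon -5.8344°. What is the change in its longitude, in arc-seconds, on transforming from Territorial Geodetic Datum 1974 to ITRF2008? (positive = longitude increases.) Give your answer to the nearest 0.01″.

sin φ = 0.163634, cos φ = 0.986521, sin λ = -0.101654, cos λ = 0.994820.
East component: ΔE = −sin λ·ΔX + cos λ·ΔY = −(-0.101654)(-650) + (0.994820)(-12) = -78.01 m.
1° of latitude spans πR/180 = 111195 m; at latitude φ, 1° of longitude spans that × cos φ = 109696.1 m, so Δλ = -78.01 / 109696.1 × 3600 = -2.560″.

Δλ = -2.56″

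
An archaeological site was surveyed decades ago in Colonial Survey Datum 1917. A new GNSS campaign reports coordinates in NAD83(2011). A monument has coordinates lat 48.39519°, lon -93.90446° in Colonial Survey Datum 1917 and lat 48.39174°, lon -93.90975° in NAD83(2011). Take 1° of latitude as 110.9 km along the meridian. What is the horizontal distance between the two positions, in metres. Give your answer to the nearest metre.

546 m

Δφ = 48.39174° − 48.39519° = -0.00345°; Δλ = -93.90975° − -93.90446° = -0.00529°.
ΔN = Δφ × 110900 = -382.6 m; ΔE = Δλ × 110900 × cos(48.39519°) = -0.00529 × 110900 × 0.663989 = -389.5 m.
Distance = √(ΔE² + ΔN²) = √((-389.5)² + (-382.6)²) = 546.0 m.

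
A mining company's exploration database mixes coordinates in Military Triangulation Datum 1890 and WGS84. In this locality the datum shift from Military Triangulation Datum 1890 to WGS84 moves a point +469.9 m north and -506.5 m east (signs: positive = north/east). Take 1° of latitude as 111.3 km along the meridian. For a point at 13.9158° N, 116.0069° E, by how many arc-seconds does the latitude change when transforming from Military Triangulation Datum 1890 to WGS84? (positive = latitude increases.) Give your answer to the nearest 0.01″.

1° of latitude = 111.3 km, so Δφ = 469.9 / 111300 = 0.0042219° = 15.199″.

Δφ = 15.20″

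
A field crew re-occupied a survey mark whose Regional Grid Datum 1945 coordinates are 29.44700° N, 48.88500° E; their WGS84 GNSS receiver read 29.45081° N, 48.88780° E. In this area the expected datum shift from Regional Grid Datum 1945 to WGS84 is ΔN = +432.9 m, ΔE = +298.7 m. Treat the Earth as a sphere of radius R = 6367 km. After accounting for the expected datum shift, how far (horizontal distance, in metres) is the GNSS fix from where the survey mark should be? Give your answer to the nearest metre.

Observed coordinate differences: Δφ = +0.00381°, Δλ = +0.00280°.
Converting to metres (1° lat = 111125 m, cos φ = 0.870811): observed ΔN = 423.4 m, observed ΔE = 271.0 m.
Subtracting the expected shift leaves a residual of 423.4 − (432.9) = -9.5 m north and 271.0 − (298.7) = -27.7 m east.
Residual distance = √((-9.5)² + (-27.7)²) = 29.3 m.

29 m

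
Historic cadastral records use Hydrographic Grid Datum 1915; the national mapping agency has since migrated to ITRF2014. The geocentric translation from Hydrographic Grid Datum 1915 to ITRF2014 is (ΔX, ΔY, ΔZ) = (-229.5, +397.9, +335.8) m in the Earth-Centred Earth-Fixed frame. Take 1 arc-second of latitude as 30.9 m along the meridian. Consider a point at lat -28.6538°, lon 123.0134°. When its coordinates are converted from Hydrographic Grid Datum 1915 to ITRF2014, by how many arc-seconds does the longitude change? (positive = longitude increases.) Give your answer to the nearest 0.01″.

Δλ = -0.90″

sin φ = -0.479516, cos φ = 0.877533, sin λ = 0.838543, cos λ = -0.544835.
East component: ΔE = −sin λ·ΔX + cos λ·ΔY = −(0.838543)(-229.5) + (-0.544835)(397.9) = -24.34 m.
1° of latitude spans 3600 × 30.90 = 111240 m; at latitude φ, 1° of longitude spans that × cos φ = 97616.8 m, so Δλ = -24.34 / 97616.8 × 3600 = -0.898″.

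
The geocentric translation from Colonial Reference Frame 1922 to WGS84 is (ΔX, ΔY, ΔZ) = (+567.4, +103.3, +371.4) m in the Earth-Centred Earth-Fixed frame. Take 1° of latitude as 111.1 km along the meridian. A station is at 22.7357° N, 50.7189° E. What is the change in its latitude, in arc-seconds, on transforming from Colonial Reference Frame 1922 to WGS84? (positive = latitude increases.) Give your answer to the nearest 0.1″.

sin φ = 0.386481, cos φ = 0.922297, sin λ = 0.774049, cos λ = 0.633126.
North component: ΔN = −sin φ cos λ·ΔX − sin φ sin λ·ΔY + cos φ·ΔZ = −(0.386481)(0.633126)(567.4) − (0.386481)(0.774049)(103.3) + (0.922297)(371.4) = 172.80 m.
1° of latitude spans 111100 m, so Δφ = 172.80 / 111100 × 3600 = 5.599″.

Δφ = 5.6″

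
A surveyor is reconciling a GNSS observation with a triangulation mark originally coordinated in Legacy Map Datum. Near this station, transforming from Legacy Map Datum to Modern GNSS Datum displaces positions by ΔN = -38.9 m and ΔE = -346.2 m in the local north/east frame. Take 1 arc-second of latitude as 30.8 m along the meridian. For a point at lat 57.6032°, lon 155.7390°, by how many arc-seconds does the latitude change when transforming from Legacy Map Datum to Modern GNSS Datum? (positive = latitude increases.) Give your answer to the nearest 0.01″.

1″ of latitude = 30.80 m, so Δφ = -38.9 / 30.80 = -1.263″.

Δφ = -1.26″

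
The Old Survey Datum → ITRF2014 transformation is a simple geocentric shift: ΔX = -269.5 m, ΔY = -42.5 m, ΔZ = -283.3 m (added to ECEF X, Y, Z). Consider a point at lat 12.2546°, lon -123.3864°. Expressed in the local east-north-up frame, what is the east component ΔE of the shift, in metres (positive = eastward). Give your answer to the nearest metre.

The local east axis at (φ, λ) is (−sin λ, cos λ, 0), so ΔE = −sin(-123.3864°)·(-269.5) + cos(-123.3864°)·(-42.5) = -201.64 m.

ΔE = -202 m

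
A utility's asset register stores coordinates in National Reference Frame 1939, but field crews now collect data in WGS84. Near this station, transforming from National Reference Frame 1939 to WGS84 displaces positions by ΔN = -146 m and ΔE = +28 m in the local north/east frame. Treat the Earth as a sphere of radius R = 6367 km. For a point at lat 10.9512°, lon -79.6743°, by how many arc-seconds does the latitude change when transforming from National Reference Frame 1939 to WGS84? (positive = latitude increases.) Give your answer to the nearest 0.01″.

On a sphere of radius R, 1 rad of latitude = R, so Δφ = ΔN / R = -146.0 / 6367000 = -2.2931e-05 rad = -4.730″.

Δφ = -4.73″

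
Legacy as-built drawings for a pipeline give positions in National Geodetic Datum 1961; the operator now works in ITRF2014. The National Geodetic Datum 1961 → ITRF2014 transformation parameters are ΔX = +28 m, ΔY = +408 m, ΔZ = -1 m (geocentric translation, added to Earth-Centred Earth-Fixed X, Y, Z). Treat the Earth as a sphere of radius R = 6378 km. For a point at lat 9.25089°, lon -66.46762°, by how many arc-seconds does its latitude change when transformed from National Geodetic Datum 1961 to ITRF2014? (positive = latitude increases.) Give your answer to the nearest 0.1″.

Δφ = 1.9″

sin φ = 0.160758, cos φ = 0.986994, sin λ = -0.916835, cos λ = 0.399267.
North component: ΔN = −sin φ cos λ·ΔX − sin φ sin λ·ΔY + cos φ·ΔZ = −(0.160758)(0.399267)(28) − (0.160758)(-0.916835)(408) + (0.986994)(-1) = 57.35 m.
1° of latitude spans πR/180 = 111317 m, so Δφ = 57.35 / 111317 × 3600 = 1.855″.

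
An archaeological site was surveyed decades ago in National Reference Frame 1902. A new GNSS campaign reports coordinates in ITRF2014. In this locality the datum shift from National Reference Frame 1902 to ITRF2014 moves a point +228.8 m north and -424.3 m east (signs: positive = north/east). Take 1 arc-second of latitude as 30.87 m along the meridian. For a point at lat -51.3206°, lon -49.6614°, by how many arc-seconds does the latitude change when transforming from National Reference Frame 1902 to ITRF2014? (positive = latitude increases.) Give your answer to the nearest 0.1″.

1″ of latitude = 30.87 m, so Δφ = 228.8 / 30.87 = 7.412″.

Δφ = 7.4″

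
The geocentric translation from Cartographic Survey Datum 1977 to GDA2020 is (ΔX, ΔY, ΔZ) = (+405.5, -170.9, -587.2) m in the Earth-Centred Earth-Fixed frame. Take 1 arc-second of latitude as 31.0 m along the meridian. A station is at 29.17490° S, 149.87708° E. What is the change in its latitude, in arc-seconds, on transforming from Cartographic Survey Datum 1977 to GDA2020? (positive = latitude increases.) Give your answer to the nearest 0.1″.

sin φ = -0.487477, cos φ = 0.873136, sin λ = 0.501857, cos λ = -0.864951.
North component: ΔN = −sin φ cos λ·ΔX − sin φ sin λ·ΔY + cos φ·ΔZ = −(-0.487477)(-0.864951)(405.5) − (-0.487477)(0.501857)(-170.9) + (0.873136)(-587.2) = -725.49 m.
1° of latitude spans 3600 × 31.00 = 111600 m, so Δφ = -725.49 / 111600 × 3600 = -23.403″.

Δφ = -23.4″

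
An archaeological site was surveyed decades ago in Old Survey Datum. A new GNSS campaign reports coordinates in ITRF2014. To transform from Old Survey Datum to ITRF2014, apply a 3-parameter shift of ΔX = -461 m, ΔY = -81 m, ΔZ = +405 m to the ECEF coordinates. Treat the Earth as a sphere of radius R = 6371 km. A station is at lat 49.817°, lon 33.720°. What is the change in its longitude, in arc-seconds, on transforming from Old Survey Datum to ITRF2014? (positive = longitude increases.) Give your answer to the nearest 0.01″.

Δλ = 9.46″

sin φ = 0.763988, cos φ = 0.645231, sin λ = 0.555135, cos λ = 0.831760.
East component: ΔE = −sin λ·ΔX + cos λ·ΔY = −(0.555135)(-461) + (0.831760)(-81) = 188.54 m.
1° of latitude spans πR/180 = 111195 m; at latitude φ, 1° of longitude spans that × cos φ = 71746.4 m, so Δλ = 188.54 / 71746.4 × 3600 = 9.461″.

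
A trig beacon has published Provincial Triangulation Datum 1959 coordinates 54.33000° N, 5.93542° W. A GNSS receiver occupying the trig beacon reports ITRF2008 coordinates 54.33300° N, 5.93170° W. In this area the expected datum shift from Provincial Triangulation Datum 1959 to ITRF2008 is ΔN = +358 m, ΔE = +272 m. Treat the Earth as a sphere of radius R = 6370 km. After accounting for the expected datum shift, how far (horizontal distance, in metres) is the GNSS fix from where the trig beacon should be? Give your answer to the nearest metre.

39 m

Observed coordinate differences: Δφ = +0.00300°, Δλ = +0.00372°.
Converting to metres (1° lat = 111177 m, cos φ = 0.583116): observed ΔN = 333.5 m, observed ΔE = 241.2 m.
Subtracting the expected shift leaves a residual of 333.5 − (358) = -24.5 m north and 241.2 − (272) = -30.8 m east.
Residual distance = √((-24.5)² + (-30.8)²) = 39.4 m.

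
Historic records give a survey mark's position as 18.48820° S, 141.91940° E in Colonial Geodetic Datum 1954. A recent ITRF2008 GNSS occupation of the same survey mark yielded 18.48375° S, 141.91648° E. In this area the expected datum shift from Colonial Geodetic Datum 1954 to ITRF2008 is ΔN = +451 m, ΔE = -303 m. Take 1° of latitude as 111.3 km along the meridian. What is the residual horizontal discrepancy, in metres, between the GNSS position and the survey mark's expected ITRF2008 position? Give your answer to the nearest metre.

45 m

Observed coordinate differences: Δφ = +0.00445°, Δλ = -0.00292°.
Converting to metres (1° lat = 111300 m, cos φ = 0.948389): observed ΔN = 495.3 m, observed ΔE = -308.2 m.
Subtracting the expected shift leaves a residual of 495.3 − (451) = 44.3 m north and -308.2 − (-303) = -5.2 m east.
Residual distance = √(44.3² + (-5.2)²) = 44.6 m.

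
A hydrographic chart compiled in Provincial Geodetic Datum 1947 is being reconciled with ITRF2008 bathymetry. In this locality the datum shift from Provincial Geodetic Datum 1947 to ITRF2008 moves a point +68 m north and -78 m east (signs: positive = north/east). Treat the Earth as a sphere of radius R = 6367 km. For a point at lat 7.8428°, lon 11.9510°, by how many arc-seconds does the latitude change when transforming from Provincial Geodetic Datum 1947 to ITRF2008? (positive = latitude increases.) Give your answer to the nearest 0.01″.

On a sphere of radius R, 1 rad of latitude = R, so Δφ = ΔN / R = 68.0 / 6367000 = 1.0680e-05 rad = 2.203″.

Δφ = 2.20″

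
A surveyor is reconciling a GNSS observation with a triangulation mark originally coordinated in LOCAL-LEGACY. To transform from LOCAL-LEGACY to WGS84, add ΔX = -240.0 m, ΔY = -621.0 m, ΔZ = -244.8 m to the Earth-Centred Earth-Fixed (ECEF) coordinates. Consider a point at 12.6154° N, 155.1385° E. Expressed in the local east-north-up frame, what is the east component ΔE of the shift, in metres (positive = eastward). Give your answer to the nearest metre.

ΔE = 664 m

At φ = 12.6154°, λ = 155.1385°: sin φ = 0.218406, cos φ = 0.975858, sin λ = 0.420426, cos λ = -0.907327.
ΔE = −sin λ·ΔX + cos λ·ΔY = −(0.420426)·(-240.0) + (-0.907327)·(-621.0) = 664.35 m.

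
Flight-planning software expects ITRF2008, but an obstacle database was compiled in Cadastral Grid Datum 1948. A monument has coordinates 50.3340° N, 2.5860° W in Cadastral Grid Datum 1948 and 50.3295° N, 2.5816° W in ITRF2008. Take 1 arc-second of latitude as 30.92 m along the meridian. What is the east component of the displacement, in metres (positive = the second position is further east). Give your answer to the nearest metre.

Δφ = 50.3295° − 50.3340° = -0.0045°; Δλ = -2.5816° − -2.5860° = +0.0044°.
1° of latitude = 3600 × 30.92 = 111312 m.
ΔN = Δφ × 111312 = -500.9 m; ΔE = Δλ × 111312 × cos(50.3340°) = +0.0044 × 111312 × 0.638311 = 312.6 m.

ΔE = 313 m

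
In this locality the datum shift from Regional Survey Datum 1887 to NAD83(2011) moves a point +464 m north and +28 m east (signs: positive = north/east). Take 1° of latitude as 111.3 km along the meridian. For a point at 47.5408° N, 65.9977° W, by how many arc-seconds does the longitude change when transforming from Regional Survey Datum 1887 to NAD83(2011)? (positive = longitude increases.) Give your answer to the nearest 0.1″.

Δλ = 1.3″

At latitude 47.5408°, cos φ = 0.675065.
1° of longitude at this latitude = 111.3 × cos φ = 75.13 km, so Δλ = 28.0 / 75134.7 = 0.0003727° = 1.342″.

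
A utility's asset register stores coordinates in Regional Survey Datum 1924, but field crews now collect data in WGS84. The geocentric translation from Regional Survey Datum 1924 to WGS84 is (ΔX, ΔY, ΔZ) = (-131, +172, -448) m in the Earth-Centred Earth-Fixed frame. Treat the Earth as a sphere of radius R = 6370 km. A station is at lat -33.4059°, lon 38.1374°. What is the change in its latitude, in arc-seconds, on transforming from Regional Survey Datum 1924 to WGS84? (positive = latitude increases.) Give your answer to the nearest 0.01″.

Δφ = -12.05″

sin φ = -0.550567, cos φ = 0.834791, sin λ = 0.617549, cos λ = 0.786532.
North component: ΔN = −sin φ cos λ·ΔX − sin φ sin λ·ΔY + cos φ·ΔZ = −(-0.550567)(0.786532)(-131) − (-0.550567)(0.617549)(172) + (0.834791)(-448) = -372.23 m.
1° of latitude spans πR/180 = 111177 m, so Δφ = -372.23 / 111177 × 3600 = -12.053″.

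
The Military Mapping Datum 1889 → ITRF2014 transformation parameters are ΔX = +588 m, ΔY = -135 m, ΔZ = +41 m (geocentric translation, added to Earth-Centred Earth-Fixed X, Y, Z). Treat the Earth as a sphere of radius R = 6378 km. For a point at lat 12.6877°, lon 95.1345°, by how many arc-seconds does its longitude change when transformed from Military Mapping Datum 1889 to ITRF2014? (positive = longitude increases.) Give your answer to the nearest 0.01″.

sin φ = 0.219637, cos φ = 0.975582, sin λ = 0.995987, cos λ = -0.089494.
East component: ΔE = −sin λ·ΔX + cos λ·ΔY = −(0.995987)(588) + (-0.089494)(-135) = -573.56 m.
1° of latitude spans πR/180 = 111317 m; at latitude φ, 1° of longitude spans that × cos φ = 108598.9 m, so Δλ = -573.56 / 108598.9 × 3600 = -19.013″.

Δλ = -19.01″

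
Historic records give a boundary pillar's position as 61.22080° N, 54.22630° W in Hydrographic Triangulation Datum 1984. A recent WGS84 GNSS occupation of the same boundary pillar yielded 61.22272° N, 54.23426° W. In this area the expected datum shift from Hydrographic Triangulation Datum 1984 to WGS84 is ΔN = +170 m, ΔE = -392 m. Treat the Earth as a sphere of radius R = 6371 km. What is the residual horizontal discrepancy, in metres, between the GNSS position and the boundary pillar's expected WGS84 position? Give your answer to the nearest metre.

Observed coordinate differences: Δφ = +0.00192°, Δλ = -0.00796°.
Converting to metres (1° lat = 111195 m, cos φ = 0.481436): observed ΔN = 213.5 m, observed ΔE = -426.1 m.
Subtracting the expected shift leaves a residual of 213.5 − (170) = 43.5 m north and -426.1 − (-392) = -34.1 m east.
Residual distance = √(43.5² + (-34.1)²) = 55.3 m.

55 m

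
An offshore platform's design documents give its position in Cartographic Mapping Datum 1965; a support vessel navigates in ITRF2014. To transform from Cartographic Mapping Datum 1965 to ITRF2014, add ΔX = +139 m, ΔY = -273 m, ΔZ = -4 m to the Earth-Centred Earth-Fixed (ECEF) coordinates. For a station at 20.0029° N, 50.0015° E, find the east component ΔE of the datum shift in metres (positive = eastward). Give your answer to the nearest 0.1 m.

The local east axis at (φ, λ) is (−sin λ, cos λ, 0), so ΔE = −sin(50.0015°)·139 + cos(50.0015°)·(-273) = -281.96 m.

ΔE = -282.0 m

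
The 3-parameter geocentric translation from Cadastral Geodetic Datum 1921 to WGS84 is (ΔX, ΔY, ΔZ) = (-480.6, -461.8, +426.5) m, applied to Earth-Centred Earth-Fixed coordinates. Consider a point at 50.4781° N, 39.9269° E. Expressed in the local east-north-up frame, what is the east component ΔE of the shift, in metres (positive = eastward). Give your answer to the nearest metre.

The local east axis at (φ, λ) is (−sin λ, cos λ, 0), so ΔE = −sin(39.9269°)·(-480.6) + cos(39.9269°)·(-461.8) = -45.68 m.

ΔE = -46 m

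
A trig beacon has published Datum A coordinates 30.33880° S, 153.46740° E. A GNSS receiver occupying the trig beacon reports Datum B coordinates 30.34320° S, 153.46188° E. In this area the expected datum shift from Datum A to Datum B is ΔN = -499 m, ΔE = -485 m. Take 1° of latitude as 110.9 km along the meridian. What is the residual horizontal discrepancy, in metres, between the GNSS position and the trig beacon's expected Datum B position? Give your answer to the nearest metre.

45 m

Observed coordinate differences: Δφ = -0.00440°, Δλ = -0.00552°.
Converting to metres (1° lat = 110900 m, cos φ = 0.863054): observed ΔN = -488.0 m, observed ΔE = -528.3 m.
Subtracting the expected shift leaves a residual of -488.0 − (-499) = 11.0 m north and -528.3 − (-485) = -43.3 m east.
Residual distance = √(11.0² + (-43.3)²) = 44.7 m.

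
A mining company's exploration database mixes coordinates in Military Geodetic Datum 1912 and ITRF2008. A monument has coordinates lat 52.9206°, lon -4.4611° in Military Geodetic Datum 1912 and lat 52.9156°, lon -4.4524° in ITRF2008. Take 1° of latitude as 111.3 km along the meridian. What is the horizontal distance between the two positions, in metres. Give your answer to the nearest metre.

807 m

Δφ = 52.9156° − 52.9206° = -0.0050°; Δλ = -4.4524° − -4.4611° = +0.0087°.
ΔN = Δφ × 111300 = -556.5 m; ΔE = Δλ × 111300 × cos(52.9206°) = +0.0087 × 111300 × 0.602921 = 583.8 m.
Distance = √(ΔE² + ΔN²) = √(583.8² + (-556.5)²) = 806.6 m.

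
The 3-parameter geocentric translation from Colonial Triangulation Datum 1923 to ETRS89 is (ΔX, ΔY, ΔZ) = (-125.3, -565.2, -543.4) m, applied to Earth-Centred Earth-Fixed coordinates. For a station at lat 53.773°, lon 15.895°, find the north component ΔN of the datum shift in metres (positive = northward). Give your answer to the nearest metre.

The local north axis is (−sin φ cos λ, −sin φ sin λ, cos φ), giving ΔN = 97.213 + 124.870 − 321.142 = -99.06 m.

ΔN = -99 m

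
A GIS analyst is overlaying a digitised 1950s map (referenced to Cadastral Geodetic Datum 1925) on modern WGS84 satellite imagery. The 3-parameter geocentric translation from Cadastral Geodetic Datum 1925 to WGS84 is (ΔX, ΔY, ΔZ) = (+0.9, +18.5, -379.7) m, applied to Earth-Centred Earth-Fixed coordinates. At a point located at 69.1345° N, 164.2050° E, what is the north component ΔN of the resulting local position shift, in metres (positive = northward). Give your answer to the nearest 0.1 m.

ΔN = -139.1 m

At φ = 69.1345°, λ = 164.2050°: sin φ = 0.934419, cos φ = 0.356175, sin λ = 0.272196, cos λ = -0.962242.
ΔN = −sin φ cos λ·ΔX − sin φ sin λ·ΔY + cos φ·ΔZ = −(0.934419)(-0.962242)(0.9) − (0.934419)(0.272196)(18.5) + (0.356175)(-379.7) = -139.14 m.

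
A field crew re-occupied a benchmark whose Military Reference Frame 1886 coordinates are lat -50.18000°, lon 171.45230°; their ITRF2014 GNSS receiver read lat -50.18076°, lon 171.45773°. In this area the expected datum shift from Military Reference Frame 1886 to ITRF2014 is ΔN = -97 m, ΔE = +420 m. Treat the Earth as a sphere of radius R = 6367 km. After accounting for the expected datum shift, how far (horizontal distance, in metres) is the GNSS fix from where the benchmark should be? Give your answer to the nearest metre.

36 m

Observed coordinate differences: Δφ = -0.00076°, Δλ = +0.00543°.
Converting to metres (1° lat = 111125 m, cos φ = 0.640378): observed ΔN = -84.5 m, observed ΔE = 386.4 m.
Subtracting the expected shift leaves a residual of -84.5 − (-97) = 12.5 m north and 386.4 − (420) = -33.6 m east.
Residual distance = √(12.5² + (-33.6)²) = 35.9 m.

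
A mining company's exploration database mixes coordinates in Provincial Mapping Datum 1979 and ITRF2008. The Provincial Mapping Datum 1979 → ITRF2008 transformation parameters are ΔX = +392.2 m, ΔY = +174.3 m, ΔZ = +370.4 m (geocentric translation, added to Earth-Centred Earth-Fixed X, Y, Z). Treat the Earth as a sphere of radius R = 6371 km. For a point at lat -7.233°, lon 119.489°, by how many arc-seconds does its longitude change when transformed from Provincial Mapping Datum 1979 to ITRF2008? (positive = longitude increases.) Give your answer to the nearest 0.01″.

Δλ = -13.94″

sin φ = -0.125905, cos φ = 0.992042, sin λ = 0.870450, cos λ = -0.492256.
East component: ΔE = −sin λ·ΔX + cos λ·ΔY = −(0.870450)(392.2) + (-0.492256)(174.3) = -427.19 m.
1° of latitude spans πR/180 = 111195 m; at latitude φ, 1° of longitude spans that × cos φ = 110310.1 m, so Δλ = -427.19 / 110310.1 × 3600 = -13.941″.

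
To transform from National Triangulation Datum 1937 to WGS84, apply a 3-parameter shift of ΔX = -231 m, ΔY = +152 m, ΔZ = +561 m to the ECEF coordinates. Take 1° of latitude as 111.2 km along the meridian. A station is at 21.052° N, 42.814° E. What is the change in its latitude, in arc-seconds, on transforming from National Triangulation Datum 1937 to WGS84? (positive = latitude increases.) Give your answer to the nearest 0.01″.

sin φ = 0.359215, cos φ = 0.933255, sin λ = 0.679621, cos λ = 0.733564.
North component: ΔN = −sin φ cos λ·ΔX − sin φ sin λ·ΔY + cos φ·ΔZ = −(0.359215)(0.733564)(-231) − (0.359215)(0.679621)(152) + (0.933255)(561) = 547.32 m.
1° of latitude spans 111200 m, so Δφ = 547.32 / 111200 × 3600 = 17.719″.

Δφ = 17.72″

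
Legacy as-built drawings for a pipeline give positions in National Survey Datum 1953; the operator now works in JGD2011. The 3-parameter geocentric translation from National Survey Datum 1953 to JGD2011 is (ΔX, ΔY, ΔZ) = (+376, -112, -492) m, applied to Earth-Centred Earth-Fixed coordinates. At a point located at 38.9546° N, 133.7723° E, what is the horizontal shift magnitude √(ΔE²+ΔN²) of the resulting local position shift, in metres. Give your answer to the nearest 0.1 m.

The local east axis at (φ, λ) is (−sin λ, cos λ, 0), so ΔE = −sin(133.7723°)·376 + cos(133.7723°)·(-112) = -194.03 m.
The local north axis is (−sin φ cos λ, −sin φ sin λ, cos φ), giving ΔN = 163.535 + 50.846 − 382.601 = -168.22 m.
Horizontal magnitude = √(ΔE² + ΔN²) = √((-194.03)² + (-168.22)²) = 256.80 m.

256.8 m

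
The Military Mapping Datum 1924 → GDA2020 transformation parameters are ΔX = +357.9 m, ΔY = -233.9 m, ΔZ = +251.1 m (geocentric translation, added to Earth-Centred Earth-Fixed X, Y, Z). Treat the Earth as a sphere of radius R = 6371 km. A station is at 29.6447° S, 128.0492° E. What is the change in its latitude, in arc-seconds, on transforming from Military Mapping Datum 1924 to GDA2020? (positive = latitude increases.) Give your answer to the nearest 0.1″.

Δφ = 0.6″

sin φ = -0.494620, cos φ = 0.869109, sin λ = 0.787482, cos λ = -0.616338.
North component: ΔN = −sin φ cos λ·ΔX − sin φ sin λ·ΔY + cos φ·ΔZ = −(-0.494620)(-0.616338)(357.9) − (-0.494620)(0.787482)(-233.9) + (0.869109)(251.1) = 18.02 m.
1° of latitude spans πR/180 = 111195 m, so Δφ = 18.02 / 111195 × 3600 = 0.583″.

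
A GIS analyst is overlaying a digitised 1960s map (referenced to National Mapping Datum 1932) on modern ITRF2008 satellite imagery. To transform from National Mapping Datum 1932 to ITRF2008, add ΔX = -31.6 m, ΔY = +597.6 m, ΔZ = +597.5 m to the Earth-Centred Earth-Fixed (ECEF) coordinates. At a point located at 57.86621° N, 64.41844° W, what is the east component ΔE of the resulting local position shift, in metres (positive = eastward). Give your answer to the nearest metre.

At φ = 57.86621°, λ = -64.41844°: sin φ = 0.846808, cos φ = 0.531898, sin λ = -0.901972, cos λ = 0.431795.
ΔE = −sin λ·ΔX + cos λ·ΔY = −(-0.901972)·(-31.6) + (0.431795)·(597.6) = 229.54 m.

ΔE = 230 m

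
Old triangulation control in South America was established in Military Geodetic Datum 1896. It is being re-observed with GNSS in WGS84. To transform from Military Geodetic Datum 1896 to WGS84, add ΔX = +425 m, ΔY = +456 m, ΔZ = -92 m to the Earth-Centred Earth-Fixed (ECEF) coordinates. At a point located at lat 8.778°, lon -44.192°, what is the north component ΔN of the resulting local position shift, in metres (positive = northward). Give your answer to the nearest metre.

At φ = 8.778°, λ = -44.192°: sin φ = 0.152606, cos φ = 0.988287, sin λ = -0.697065, cos λ = 0.717008.
ΔN = −sin φ cos λ·ΔX − sin φ sin λ·ΔY + cos φ·ΔZ = −(0.152606)(0.717008)(425) − (0.152606)(-0.697065)(456) + (0.988287)(-92) = -88.92 m.

ΔN = -89 m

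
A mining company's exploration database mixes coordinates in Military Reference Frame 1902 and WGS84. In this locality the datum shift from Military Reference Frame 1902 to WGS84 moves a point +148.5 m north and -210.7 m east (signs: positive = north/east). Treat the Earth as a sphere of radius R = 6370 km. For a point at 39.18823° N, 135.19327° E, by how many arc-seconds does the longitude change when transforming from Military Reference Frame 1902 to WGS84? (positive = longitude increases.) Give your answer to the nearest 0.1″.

At latitude 39.18823°, cos φ = 0.775074.
One radian of longitude at latitude φ spans R cos φ, so Δλ = ΔE / (R cos φ) = -210.7 / (6370000 × 0.775074) = -4.2676e-05 rad = -8.803″.

Δλ = -8.8″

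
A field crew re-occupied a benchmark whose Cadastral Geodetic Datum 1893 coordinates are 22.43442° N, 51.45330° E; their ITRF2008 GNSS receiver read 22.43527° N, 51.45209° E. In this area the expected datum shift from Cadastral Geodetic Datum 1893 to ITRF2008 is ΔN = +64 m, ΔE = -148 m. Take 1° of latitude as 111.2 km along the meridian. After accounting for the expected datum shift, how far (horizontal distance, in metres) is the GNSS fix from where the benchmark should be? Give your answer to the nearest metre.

39 m

Observed coordinate differences: Δφ = +0.00085°, Δλ = -0.00121°.
Converting to metres (1° lat = 111200 m, cos φ = 0.924317): observed ΔN = 94.5 m, observed ΔE = -124.4 m.
Subtracting the expected shift leaves a residual of 94.5 − (64) = 30.5 m north and -124.4 − (-148) = 23.6 m east.
Residual distance = √(30.5² + 23.6²) = 38.6 m.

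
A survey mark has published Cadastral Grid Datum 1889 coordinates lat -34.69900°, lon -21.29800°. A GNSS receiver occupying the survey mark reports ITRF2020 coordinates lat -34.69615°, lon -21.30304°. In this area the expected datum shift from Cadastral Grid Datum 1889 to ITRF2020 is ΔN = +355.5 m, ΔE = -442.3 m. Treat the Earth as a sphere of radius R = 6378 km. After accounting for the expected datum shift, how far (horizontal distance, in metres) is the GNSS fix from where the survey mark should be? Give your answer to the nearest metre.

43 m

Observed coordinate differences: Δφ = +0.00285°, Δλ = -0.00504°.
Converting to metres (1° lat = 111317 m, cos φ = 0.822154): observed ΔN = 317.3 m, observed ΔE = -461.3 m.
Subtracting the expected shift leaves a residual of 317.3 − (355.5) = -38.2 m north and -461.3 − (-442.3) = -19.0 m east.
Residual distance = √((-38.2)² + (-19.0)²) = 42.7 m.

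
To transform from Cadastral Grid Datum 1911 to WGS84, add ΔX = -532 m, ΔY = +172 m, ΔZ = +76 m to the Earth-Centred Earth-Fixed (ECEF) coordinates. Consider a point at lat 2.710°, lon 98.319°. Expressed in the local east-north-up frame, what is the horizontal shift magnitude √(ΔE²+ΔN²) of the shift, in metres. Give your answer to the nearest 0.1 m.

505.6 m

At φ = 2.710°, λ = 98.319°: sin φ = 0.047281, cos φ = 0.998882, sin λ = 0.989478, cos λ = -0.144684.
ΔE = −sin λ·ΔX + cos λ·ΔY = −(0.989478)·(-532) + (-0.144684)·(172) = 501.52 m.
ΔN = −sin φ cos λ·ΔX − sin φ sin λ·ΔY + cos φ·ΔZ = −(0.047281)(-0.144684)(-532) − (0.047281)(0.989478)(172) + (0.998882)(76) = 64.23 m.
Horizontal magnitude = √(ΔE² + ΔN²) = √(501.52² + 64.23²) = 505.61 m.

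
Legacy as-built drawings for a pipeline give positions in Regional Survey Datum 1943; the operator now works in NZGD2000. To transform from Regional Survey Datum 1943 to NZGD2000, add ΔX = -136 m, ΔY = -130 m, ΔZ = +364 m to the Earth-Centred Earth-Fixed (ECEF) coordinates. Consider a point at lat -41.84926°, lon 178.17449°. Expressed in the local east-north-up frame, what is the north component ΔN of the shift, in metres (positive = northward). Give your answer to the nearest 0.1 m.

At φ = -41.84926°, λ = 178.17449°: sin φ = -0.667173, cos φ = 0.744903, sin λ = 0.031856, cos λ = -0.999492.
ΔN = −sin φ cos λ·ΔX − sin φ sin λ·ΔY + cos φ·ΔZ = −(-0.667173)(-0.999492)(-136) − (-0.667173)(0.031856)(-130) + (0.744903)(364) = 359.07 m.

ΔN = 359.1 m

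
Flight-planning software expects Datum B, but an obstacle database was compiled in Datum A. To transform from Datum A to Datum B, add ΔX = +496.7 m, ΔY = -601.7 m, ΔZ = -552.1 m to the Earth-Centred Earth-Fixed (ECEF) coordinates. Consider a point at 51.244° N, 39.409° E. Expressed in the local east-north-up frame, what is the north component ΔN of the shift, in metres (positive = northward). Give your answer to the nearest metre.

The local north axis is (−sin φ cos λ, −sin φ sin λ, cos φ), giving ΔN = -299.269 + 297.883 − 345.617 = -347.00 m.

ΔN = -347 m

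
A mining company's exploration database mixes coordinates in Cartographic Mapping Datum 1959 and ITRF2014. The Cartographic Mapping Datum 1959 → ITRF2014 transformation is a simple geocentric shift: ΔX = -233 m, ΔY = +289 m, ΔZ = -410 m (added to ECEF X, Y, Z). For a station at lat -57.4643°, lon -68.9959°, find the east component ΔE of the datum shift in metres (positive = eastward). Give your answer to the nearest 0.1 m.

ΔE = -113.9 m

The local east axis at (φ, λ) is (−sin λ, cos λ, 0), so ΔE = −sin(-68.9959°)·(-233) + cos(-68.9959°)·289 = -113.93 m.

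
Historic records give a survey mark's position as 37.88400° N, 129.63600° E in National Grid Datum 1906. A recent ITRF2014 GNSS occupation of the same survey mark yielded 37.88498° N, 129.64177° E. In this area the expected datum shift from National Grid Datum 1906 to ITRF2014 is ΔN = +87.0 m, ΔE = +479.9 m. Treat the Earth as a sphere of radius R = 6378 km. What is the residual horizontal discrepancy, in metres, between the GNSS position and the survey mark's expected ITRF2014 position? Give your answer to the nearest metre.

Observed coordinate differences: Δφ = +0.00098°, Δλ = +0.00577°.
Converting to metres (1° lat = 111317 m, cos φ = 0.789256): observed ΔN = 109.1 m, observed ΔE = 506.9 m.
Subtracting the expected shift leaves a residual of 109.1 − (87.0) = 22.1 m north and 506.9 − (479.9) = 27.0 m east.
Residual distance = √(22.1² + 27.0²) = 34.9 m.

35 m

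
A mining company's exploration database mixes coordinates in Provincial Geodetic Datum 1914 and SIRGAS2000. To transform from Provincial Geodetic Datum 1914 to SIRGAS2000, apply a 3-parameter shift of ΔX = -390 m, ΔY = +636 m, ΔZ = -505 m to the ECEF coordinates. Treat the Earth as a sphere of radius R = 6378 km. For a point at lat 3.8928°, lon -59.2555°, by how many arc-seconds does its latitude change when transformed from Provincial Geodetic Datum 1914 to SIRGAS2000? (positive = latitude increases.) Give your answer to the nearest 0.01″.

sin φ = 0.067890, cos φ = 0.997693, sin λ = -0.859455, cos λ = 0.511211.
North component: ΔN = −sin φ cos λ·ΔX − sin φ sin λ·ΔY + cos φ·ΔZ = −(0.067890)(0.511211)(-390) − (0.067890)(-0.859455)(636) + (0.997693)(-505) = -453.19 m.
1° of latitude spans πR/180 = 111317 m, so Δφ = -453.19 / 111317 × 3600 = -14.656″.

Δφ = -14.66″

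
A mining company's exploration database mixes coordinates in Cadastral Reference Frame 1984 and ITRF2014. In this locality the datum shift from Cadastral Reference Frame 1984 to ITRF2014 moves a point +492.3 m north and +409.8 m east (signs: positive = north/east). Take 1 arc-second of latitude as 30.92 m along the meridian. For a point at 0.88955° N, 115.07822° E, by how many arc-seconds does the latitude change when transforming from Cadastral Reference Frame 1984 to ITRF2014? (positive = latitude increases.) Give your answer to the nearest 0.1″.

1″ of latitude = 30.92 m, so Δφ = 492.3 / 30.92 = 15.922″.

Δφ = 15.9″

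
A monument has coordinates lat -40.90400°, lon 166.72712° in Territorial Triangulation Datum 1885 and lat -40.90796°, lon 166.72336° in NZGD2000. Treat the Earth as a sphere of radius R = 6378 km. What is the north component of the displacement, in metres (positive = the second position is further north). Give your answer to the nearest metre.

Δφ = -40.90796° − -40.90400° = -0.00396°; Δλ = 166.72336° − 166.72712° = -0.00376°.
1° along a meridian = πR/180 = 111317 m.
ΔN = Δφ × 111317 = -440.8 m; ΔE = Δλ × 111317 × cos(-40.90400°) = -0.00376 × 111317 × 0.755808 = -316.3 m.

ΔN = -441 m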